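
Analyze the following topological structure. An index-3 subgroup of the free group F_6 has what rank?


Nielsen-Schreier: an index-n subgroup of F_r is free of rank 1 + n(r-1).
Equivalently: chi(cover) = n*chi(base); chi(vee_r S^1) = 1 - 6 = -5.
chi(E) = 3*(-5) = -15; rank = 1 - chi(E) = 1 - (-15) = 16.
rank = 1 + 3*(6-1) = 1 + 15 = 16

16


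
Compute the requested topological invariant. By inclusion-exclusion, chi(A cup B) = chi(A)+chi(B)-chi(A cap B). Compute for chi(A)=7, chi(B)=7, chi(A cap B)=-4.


chi(A cup B) = chi(A) + chi(B) - chi(A cap B)
= 7 + (7) - (-4)
= 18

18


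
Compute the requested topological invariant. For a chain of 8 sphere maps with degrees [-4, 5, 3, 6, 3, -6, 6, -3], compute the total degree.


Degree is multiplicative: deg(composition) = product of degrees.
= (-4) * (5) * (3) * (6) * (3) * (-6) * (6) * (-3) = -116640

-116640


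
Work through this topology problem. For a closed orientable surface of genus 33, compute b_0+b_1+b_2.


For Sigma_33: b_0 = 1, b_1 = 2g = 66, b_2 = 1.
Total = 1 + 66 + 1 = 68

68


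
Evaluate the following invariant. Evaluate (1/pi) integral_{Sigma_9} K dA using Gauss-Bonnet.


Gauss-Bonnet: integral K dA = 2*pi*chi(M).
chi(Sigma_9) = 2 - 2*9 = -16.
(integral K dA)/pi = 2*chi = 2*(-16) = -32

-32


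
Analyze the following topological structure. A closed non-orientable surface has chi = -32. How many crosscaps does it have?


chi = 2 - k for closed non-orientable surfaces with k crosscaps.
-32 = 2 - k
k = 2 - (-32) = 34

34


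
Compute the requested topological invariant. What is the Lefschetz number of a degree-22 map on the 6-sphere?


On S^6: L(f) = tr(f_0*) + (-1)^6 tr(f_6*) = 1 + (-1)^6 * deg(f).
L(f) = 1 + (-1)^6 * 22 = 1 + 22 = 23

23


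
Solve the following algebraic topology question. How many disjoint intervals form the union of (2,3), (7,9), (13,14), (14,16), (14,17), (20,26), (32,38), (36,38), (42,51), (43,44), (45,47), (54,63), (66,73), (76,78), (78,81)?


Sort and merge overlapping open intervals.
Merged: (2,3), (7,9), (13,14), (14,17), (20,26), (32,38), (42,51), (54,63), (66,73), (76,78), (78,81).
Number of components = 11

11


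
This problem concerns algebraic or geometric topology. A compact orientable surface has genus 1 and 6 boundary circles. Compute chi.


For a compact orientable surface with genus g and b boundary components: chi = 2 - 2g - b.
chi = 2 - 2*1 - 6 = 2 - 2 - 6 = -6

-6


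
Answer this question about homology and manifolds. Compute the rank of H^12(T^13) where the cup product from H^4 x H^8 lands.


Cup product: H^p x H^q -> H^{p+q}; here p+q = 4+8 = 12.
rank H^k(T^n) = C(n,k).
C(13,12) = 13

13


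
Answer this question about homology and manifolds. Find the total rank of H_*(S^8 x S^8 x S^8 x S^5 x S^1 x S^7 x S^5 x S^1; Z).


Total Betti number is multiplicative under products.
Each S^d (d>=1) has total Betti number 2.
There are 8 sphere factors.
Total = 2^8 = 256

256


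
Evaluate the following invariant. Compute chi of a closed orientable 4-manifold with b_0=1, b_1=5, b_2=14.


By Poincare duality b_k = b_{4-k}, so full Betti numbers: b_0=1, b_1=5, b_2=14, b_3=5, b_4=1.
chi = sum (-1)^k b_k = 6

6


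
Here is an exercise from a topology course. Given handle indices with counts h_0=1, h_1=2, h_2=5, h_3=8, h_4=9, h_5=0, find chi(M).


Handles of index k contribute (-1)^k to chi (same as CW cells).
chi = (1) + (-2) + (5) + (-8) + (9) + (0) = 5

5


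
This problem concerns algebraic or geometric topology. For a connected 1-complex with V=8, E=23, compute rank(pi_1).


For a connected graph: rank(pi_1) = b_1 = E - V + 1 = 1 - chi.
chi = V - E = 8 - 23 = -15.
rank = 1 - (-15) = 23 - 8 + 1 = 16

16


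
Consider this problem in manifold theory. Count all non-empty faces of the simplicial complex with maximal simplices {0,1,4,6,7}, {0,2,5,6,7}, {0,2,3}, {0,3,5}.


Each maximal simplex on m vertices has 2^m - 1 nonempty faces.
Take the union (dedupe shared faces).
Total distinct faces = 61

61


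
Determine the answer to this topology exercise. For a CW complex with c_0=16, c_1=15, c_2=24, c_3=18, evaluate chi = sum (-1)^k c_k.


chi = sum_k (-1)^k c_k.
= (-1)^0*16 + (-1)^1*15 + (-1)^2*24 + (-1)^3*18
= (16) + (-15) + (24) + (-18)
= 7

7


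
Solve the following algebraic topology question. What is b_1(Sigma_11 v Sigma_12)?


For a wedge: H_1(A v B) = H_1(A) + H_1(B).
b_1(Sigma_11) = 22, b_1(Sigma_12) = 24.
b_1 = 22 + 24 = 46

46


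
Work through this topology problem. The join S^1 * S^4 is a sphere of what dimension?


Join of spheres: S^m * S^n = S^{m+n+1}.
dim = 1 + 4 + 1 = 6

6


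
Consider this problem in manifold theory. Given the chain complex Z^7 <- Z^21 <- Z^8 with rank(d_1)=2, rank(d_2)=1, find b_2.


rank H_k = rank(ker d_k) - rank(im d_{k+1}).
rank(ker d_2) = rank(C_2) - rank(d_2) = 8 - 1 = 7.
rank(im d_{2+1}) = 0.
rank H_2 = 7 - 0 = 7

7


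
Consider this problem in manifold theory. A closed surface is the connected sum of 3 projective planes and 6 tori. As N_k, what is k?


Since a >= 1, the sum is non-orientable; each T^2 can be replaced by RP^2 # RP^2 (since T^2#RP^2 = 3RP^2).
Total crosscaps k = 3 + 2*6 = 15.
Check via chi: chi = 3*1 + 6*0 - (3+6-1)*2 = -13 = 2 - k = -13. Consistent.

15


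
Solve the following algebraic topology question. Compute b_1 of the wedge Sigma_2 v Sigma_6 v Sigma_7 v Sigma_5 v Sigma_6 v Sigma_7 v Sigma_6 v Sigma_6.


For a wedge X v Y: reduced H_k(X v Y) = H_k(X) + H_k(Y).
Each Sigma_g contributes b_1 = 2g.
b_1 = 4 + 12 + 14 + 10 + 12 + 14 + 12 + 12 = 90

90


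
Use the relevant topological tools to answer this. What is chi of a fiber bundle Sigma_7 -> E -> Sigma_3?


For a fiber bundle F -> E -> B (with CW structure): chi(E) = chi(B) * chi(F).
chi(Sigma_3) = -4, chi(Sigma_7) = -12.
chi(E) = (-4) * (-12) = 48

48


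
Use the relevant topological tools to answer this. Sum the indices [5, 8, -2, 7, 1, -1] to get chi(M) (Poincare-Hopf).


Poincare-Hopf: chi(M) = sum of indices of zeros.
chi = (5) + (8) + (-2) + (7) + (1) + (-1) = 18

18


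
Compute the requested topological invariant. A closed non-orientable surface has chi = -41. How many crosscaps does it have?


chi = 2 - k for closed non-orientable surfaces with k crosscaps.
-41 = 2 - k
k = 2 - (-41) = 43

43


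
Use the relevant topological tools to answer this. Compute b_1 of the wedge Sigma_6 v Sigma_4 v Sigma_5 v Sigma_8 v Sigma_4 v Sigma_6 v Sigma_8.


For a wedge X v Y: reduced H_k(X v Y) = H_k(X) + H_k(Y).
Each Sigma_g contributes b_1 = 2g.
b_1 = 12 + 8 + 10 + 16 + 8 + 12 + 16 = 82

82


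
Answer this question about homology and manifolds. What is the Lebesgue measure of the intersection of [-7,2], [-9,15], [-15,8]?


Intersection = [max(a_i), min(b_i)] = [-7, 2].
Length = 2 - -7 = 9

9


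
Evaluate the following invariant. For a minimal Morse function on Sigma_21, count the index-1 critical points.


A perfect Morse function has m_k = b_k.
For Sigma_21: b_0=1, b_1=2g=42, b_2=1.
Saddles m_1 = 2g = 42

42


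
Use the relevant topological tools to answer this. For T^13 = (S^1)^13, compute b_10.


By the Kunneth formula, b_k(T^n) = C(n,k).
b_10(T^13) = C(13,10).
C(13,10) = 13!/(10!*3!) = 286

286


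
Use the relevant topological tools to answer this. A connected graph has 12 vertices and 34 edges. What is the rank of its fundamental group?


For a connected graph: rank(pi_1) = b_1 = E - V + 1 = 1 - chi.
chi = V - E = 12 - 34 = -22.
rank = 1 - (-22) = 34 - 12 + 1 = 23

23


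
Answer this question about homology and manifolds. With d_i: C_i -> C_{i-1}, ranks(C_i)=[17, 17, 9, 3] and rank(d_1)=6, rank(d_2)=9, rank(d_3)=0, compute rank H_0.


rank H_k = rank(ker d_k) - rank(im d_{k+1}).
rank(ker d_0) = rank(C_0) - rank(d_0) = 17 - 0 = 17.
rank(im d_{0+1}) = 6.
rank H_0 = 17 - 6 = 11

11


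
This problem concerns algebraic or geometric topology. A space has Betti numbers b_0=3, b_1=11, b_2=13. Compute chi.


chi = sum_k (-1)^k b_k.
= (3) + (-11) + (13)
= 5

5


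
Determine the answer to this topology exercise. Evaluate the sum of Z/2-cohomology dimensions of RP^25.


H^k(RP^25; Z/2) = Z/2 for each 0 <= k <= 25.
Total dimension = 25 + 1 = 26

26


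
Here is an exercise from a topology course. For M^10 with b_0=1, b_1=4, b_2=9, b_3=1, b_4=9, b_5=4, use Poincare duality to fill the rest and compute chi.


By Poincare duality b_k = b_{10-k}, so full Betti numbers: b_0=1, b_1=4, b_2=9, b_3=1, b_4=9, b_5=4, b_6=9, b_7=1, b_8=9, b_9=4, b_10=1.
chi = sum (-1)^k b_k = 24

24


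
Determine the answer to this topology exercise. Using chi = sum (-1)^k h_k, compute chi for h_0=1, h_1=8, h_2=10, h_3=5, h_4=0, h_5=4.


Handles of index k contribute (-1)^k to chi (same as CW cells).
chi = (1) + (-8) + (10) + (-5) + (0) + (-4) = -6

-6


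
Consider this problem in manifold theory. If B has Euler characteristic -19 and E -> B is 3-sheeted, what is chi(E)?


For a finite covering: chi(E) = (number of sheets) * chi(B).
chi(E) = 3 * (-19) = -57

-57


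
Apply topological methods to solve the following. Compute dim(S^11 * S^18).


Join of spheres: S^m * S^n = S^{m+n+1}.
dim = 11 + 18 + 1 = 30

30


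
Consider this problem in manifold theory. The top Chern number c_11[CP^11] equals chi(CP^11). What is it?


For any closed oriented manifold, <e(TM),[M]> = chi(M).
chi(CP^11) = 11+1 = 12

12


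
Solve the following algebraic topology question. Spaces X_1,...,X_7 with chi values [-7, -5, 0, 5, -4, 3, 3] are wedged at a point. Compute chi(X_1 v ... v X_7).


chi(A v B) = chi(A) + chi(B) - 1 (one point identified).
For 7 spaces: chi = (sum chi_i) - (7 - 1).
sum = -5; chi = -5 - 6 = -11

-11


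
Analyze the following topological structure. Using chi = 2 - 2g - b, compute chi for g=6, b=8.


For a compact orientable surface with genus g and b boundary components: chi = 2 - 2g - b.
chi = 2 - 2*6 - 8 = 2 - 12 - 8 = -18

-18


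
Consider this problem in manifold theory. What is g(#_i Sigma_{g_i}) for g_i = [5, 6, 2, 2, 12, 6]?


Genus is additive under connected sum of orientable surfaces.
g = 5 + 6 + 2 + 2 + 12 + 6 = 33

33


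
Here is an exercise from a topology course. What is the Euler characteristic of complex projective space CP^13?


CP^13 has one cell in each even dimension 0, 2, ..., 2*13 (13+1 cells total).
All cells are even-dimensional, so chi = number of cells.
chi = 13 + 1 = 14

14


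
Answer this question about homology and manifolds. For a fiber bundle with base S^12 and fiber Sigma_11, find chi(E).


chi(S^12) = 2 (n even), chi(Sigma_11) = 2 - 2*11 = -20.
chi(E) = 2 * (-20) = -40

-40


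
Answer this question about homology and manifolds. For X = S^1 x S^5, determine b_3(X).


Each S^d has Poincare polynomial 1 + t^d.
The product S^1 x S^5 has Poincare polynomial prod(1+t^d_i).
Expanding: b_0=1, b_1=1, b_5=1, b_6=1.
b_3 = 0

0


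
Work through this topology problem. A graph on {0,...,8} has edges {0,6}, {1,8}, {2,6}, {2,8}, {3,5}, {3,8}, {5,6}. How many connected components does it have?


Run DFS/union-find over 9 vertices.
V = 9, E = 7.
Number of components = 3

3


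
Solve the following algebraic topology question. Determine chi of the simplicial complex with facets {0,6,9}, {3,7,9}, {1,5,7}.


Enumerate all faces; f-vector: f_0=7, f_1=9, f_2=3.
chi = sum (-1)^k f_k = 1

1


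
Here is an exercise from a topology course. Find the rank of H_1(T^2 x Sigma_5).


pi_1(A x B) = pi_1(A) x pi_1(B); rank of abelianization = b_1.
b_1(T^2) = 2, b_1(Sigma_5) = 2*5 = 10.
b_1(product) = 2 + 10 = 12

12


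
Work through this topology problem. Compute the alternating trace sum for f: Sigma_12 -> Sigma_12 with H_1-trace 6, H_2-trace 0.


L(f) = tr(f_0*) - tr(f_1*) + tr(f_2*).
= 1 - (6) + (0)
= -5

-5


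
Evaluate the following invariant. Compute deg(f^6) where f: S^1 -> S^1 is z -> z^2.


deg(f) = 2. Degree is multiplicative: deg(f^6) = (deg f)^6.
deg(f^6) = (2)^6 = 64

64


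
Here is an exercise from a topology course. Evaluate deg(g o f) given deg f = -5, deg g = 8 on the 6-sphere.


Degree is multiplicative under composition: deg(g o f) = deg(g) * deg(f).
= 8 * -5 = -40

-40


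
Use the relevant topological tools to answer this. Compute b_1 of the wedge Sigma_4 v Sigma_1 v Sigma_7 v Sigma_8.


For a wedge X v Y: reduced H_k(X v Y) = H_k(X) + H_k(Y).
Each Sigma_g contributes b_1 = 2g.
b_1 = 8 + 2 + 14 + 16 = 40

40


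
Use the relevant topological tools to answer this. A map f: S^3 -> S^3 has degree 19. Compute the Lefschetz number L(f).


On S^3: L(f) = tr(f_0*) + (-1)^3 tr(f_3*) = 1 + (-1)^3 * deg(f).
L(f) = 1 + (-1)^3 * 19 = 1 + -19 = -18

-18


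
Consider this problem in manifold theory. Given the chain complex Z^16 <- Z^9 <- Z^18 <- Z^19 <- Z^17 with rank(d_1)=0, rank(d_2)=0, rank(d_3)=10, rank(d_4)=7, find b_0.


rank H_k = rank(ker d_k) - rank(im d_{k+1}).
rank(ker d_0) = rank(C_0) - rank(d_0) = 16 - 0 = 16.
rank(im d_{0+1}) = 0.
rank H_0 = 16 - 0 = 16

16


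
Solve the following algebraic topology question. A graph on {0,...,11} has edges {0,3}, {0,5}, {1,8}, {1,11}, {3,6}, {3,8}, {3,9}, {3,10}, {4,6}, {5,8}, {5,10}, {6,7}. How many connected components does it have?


Run DFS/union-find over 12 vertices.
V = 12, E = 12.
Number of components = 2

2


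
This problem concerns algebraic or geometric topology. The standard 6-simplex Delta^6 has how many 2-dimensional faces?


Delta^6 has 6+1 vertices. A 2-face is a choice of 2+1 vertices.
f_2 = C(6+1, 2+1) = C(7,3) = 35

35


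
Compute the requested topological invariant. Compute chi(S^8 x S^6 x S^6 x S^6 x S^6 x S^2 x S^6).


chi is multiplicative: chi(X x Y) = chi(X) chi(Y).
Each even-dim sphere has chi = 2. There are 7 factors.
chi = 2^7 = 128

128


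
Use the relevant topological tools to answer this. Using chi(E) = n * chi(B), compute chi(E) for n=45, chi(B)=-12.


For a finite covering: chi(E) = (number of sheets) * chi(B).
chi(E) = 45 * (-12) = -540

-540


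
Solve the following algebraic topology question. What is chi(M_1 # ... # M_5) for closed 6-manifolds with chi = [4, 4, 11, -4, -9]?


For n-manifolds: chi(A#B) = chi(A) + chi(B) - chi(S^6).
chi(S^6) = 1 + (-1)^6 = 2.
chi(#) = (sum chi_i) - (5-1)*chi(S^6) = 6 - 4*2 = -2

-2


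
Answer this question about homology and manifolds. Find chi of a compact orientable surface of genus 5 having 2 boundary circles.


For a compact orientable surface with genus g and b boundary components: chi = 2 - 2g - b.
chi = 2 - 2*5 - 2 = 2 - 10 - 2 = -10

-10


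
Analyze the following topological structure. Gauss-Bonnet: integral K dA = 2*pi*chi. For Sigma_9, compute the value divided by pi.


Gauss-Bonnet: integral K dA = 2*pi*chi(M).
chi(Sigma_9) = 2 - 2*9 = -16.
(integral K dA)/pi = 2*chi = 2*(-16) = -32

-32


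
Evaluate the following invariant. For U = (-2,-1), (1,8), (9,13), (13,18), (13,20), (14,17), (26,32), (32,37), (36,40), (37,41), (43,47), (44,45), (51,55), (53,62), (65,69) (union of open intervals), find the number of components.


Sort and merge overlapping open intervals.
Merged: (-2,-1), (1,8), (9,13), (13,20), (26,32), (32,41), (43,47), (51,62), (65,69).
Number of components = 9

9


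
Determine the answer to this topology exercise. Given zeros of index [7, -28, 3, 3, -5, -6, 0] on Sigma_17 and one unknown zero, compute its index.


Poincare-Hopf: sum of indices = chi(M).
chi(Sigma_17) = 2 - 2*17 = -32.
Sum of known indices = -26.
x = chi - (sum known) = -32 - (-26) = -6

-6


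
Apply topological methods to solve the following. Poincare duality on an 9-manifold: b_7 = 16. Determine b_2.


Poincare duality for closed orientable n-manifolds: b_k = b_{n-k}.
Here n = 9, so b_2 = b_7 = 16

16


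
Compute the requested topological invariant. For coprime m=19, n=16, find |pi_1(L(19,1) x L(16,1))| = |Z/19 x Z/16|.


pi_1(X x Y) = pi_1(X) x pi_1(Y).
pi_1(L(19,1)) = Z/19, pi_1(L(16,1)) = Z/16.
|Z/19 x Z/16| = 19 * 16 = 304

304


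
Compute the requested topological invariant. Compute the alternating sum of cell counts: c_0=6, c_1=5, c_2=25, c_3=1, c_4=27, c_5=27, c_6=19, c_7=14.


chi = sum_k (-1)^k c_k.
= (-1)^0*6 + (-1)^1*5 + (-1)^2*25 + (-1)^3*1 + (-1)^4*27 + (-1)^5*27 + (-1)^6*19 + (-1)^7*14
= (6) + (-5) + (25) + (-1) + (27) + (-27) + (19) + (-14)
= 30

30


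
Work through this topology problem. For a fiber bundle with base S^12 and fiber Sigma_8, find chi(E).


chi(S^12) = 2 (n even), chi(Sigma_8) = 2 - 2*8 = -14.
chi(E) = 2 * (-14) = -28

-28


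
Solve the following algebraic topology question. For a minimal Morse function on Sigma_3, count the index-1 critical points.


A perfect Morse function has m_k = b_k.
For Sigma_3: b_0=1, b_1=2g=6, b_2=1.
Saddles m_1 = 2g = 6

6


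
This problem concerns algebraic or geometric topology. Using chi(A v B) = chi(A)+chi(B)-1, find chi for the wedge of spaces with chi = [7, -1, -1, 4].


chi(A v B) = chi(A) + chi(B) - 1 (one point identified).
For 4 spaces: chi = (sum chi_i) - (4 - 1).
sum = 9; chi = 9 - 3 = 6

6


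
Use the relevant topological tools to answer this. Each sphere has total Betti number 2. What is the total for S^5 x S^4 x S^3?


Total Betti number is multiplicative under products.
Each S^d (d>=1) has total Betti number 2.
There are 3 sphere factors.
Total = 2^3 = 8

8


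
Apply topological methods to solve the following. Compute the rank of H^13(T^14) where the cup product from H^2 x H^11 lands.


Cup product: H^p x H^q -> H^{p+q}; here p+q = 2+11 = 13.
rank H^k(T^n) = C(n,k).
C(14,13) = 14

14


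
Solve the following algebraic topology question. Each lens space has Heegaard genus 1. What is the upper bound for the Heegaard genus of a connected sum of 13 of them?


Heegaard genus satisfies g(A#B) <= g(A) + g(B).
Each lens space has g = 1.
Upper bound: 13 * 1 = 13

13


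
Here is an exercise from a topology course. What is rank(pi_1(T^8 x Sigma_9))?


pi_1(A x B) = pi_1(A) x pi_1(B); rank of abelianization = b_1.
b_1(T^8) = 8, b_1(Sigma_9) = 2*9 = 18.
b_1(product) = 8 + 18 = 26

26


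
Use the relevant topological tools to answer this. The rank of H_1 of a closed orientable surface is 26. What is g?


For a closed orientable surface: b_1 = 2g.
26 = 2g
g = 26 / 2 = 13

13


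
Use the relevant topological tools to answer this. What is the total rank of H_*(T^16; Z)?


b_k(T^16) = C(16,k), so the sum over k is sum_k C(16,k) = 2^16.
Total = 2^16 = 65536

65536


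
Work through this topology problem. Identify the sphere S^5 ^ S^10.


S^m ^ S^n = S^{m+n}.
k = 5 + 10 = 15

15


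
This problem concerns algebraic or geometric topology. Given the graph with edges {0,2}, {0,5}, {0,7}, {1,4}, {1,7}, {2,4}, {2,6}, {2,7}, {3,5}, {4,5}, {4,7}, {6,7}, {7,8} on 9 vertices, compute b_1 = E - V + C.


b_1 = E - V + (number of components).
E = 13, V = 9, components = 1.
b_1 = 13 - 9 + 1 = 5

5


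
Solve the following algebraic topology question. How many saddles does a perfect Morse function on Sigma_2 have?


A perfect Morse function has m_k = b_k.
For Sigma_2: b_0=1, b_1=2g=4, b_2=1.
Saddles m_1 = 2g = 4

4


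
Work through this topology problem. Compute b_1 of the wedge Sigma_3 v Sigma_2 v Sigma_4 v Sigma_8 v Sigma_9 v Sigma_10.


For a wedge X v Y: reduced H_k(X v Y) = H_k(X) + H_k(Y).
Each Sigma_g contributes b_1 = 2g.
b_1 = 6 + 4 + 8 + 16 + 18 + 20 = 72

72


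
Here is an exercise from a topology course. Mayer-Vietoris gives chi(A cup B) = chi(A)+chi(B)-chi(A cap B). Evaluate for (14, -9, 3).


chi(A cup B) = chi(A) + chi(B) - chi(A cap B)
= 14 + (-9) - (3)
= 2

2


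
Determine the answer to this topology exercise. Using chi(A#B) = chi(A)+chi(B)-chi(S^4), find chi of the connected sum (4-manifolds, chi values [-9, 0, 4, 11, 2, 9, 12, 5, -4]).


For n-manifolds: chi(A#B) = chi(A) + chi(B) - chi(S^4).
chi(S^4) = 1 + (-1)^4 = 2.
chi(#) = (sum chi_i) - (9-1)*chi(S^4) = 30 - 8*2 = 14

14


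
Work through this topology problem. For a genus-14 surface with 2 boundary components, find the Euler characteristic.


For a compact orientable surface with genus g and b boundary components: chi = 2 - 2g - b.
chi = 2 - 2*14 - 2 = 2 - 28 - 2 = -28

-28


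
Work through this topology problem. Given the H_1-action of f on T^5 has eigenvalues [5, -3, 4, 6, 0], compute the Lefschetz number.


For a torus self-map: L(f) = det(I - A) where A acts on H_1.
L(f) = (1-5) * (1--3) * (1-4) * (1-6) * (1-0) = -4 * 4 * -3 * -5 * 1 = -240

-240


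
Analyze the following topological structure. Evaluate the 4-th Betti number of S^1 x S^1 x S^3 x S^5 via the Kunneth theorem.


Each S^d has Poincare polynomial 1 + t^d.
The product S^1 x S^1 x S^3 x S^5 has Poincare polynomial prod(1+t^d_i).
Expanding: b_0=1, b_1=2, b_2=1, b_3=1, b_4=2, b_5=2, b_6=2, b_7=1, b_8=1, b_9=2, b_10=1.
b_4 = 2

2


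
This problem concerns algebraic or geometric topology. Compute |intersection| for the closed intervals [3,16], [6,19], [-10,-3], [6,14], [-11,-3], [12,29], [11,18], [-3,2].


Intersection = [max(a_i), min(b_i)] = [12, -3].
Since 12 > -3, the intersection is empty.
Length = 0

0


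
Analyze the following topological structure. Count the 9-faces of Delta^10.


Delta^10 has 10+1 vertices. A 9-face is a choice of 9+1 vertices.
f_9 = C(10+1, 9+1) = C(11,10) = 11

11


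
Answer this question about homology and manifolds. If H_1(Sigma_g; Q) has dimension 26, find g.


For a closed orientable surface: b_1 = 2g.
26 = 2g
g = 26 / 2 = 13

13


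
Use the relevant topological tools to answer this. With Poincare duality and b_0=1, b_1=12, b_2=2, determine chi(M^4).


By Poincare duality b_k = b_{4-k}, so full Betti numbers: b_0=1, b_1=12, b_2=2, b_3=12, b_4=1.
chi = sum (-1)^k b_k = -20

-20


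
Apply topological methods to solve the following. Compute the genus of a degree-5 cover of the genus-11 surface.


For an n-sheeted cover: chi(E) = n * chi(B).
chi(Sigma_11) = 2 - 2*11 = -20.
chi(E) = 5 * (-20) = -100.
genus(E) = (2 - chi(E))/2 = (2 - (-100))/2 = 102/2 = 51

51


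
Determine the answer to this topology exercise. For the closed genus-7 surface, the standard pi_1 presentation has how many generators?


Standard presentation: pi_1(Sigma_g) = <a_1,b_1,...,a_g,b_g | [a_1,b_1]...[a_g,b_g] = 1>.
Number of generators = 2g = 2*7 = 14

14


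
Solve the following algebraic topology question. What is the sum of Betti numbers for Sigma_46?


For Sigma_46: b_0 = 1, b_1 = 2g = 92, b_2 = 1.
Total = 1 + 92 + 1 = 94

94


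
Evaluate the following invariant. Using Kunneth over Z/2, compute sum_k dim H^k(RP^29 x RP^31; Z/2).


dim H^*(RP^n; Z/2) = n+1 (one Z/2 in each degree 0..n).
Total Betti number is multiplicative.
Total = (29+1) * (31+1) = 30 * 32 = 960

960


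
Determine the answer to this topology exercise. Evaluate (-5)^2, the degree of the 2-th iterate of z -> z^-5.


deg(f) = -5. Degree is multiplicative: deg(f^2) = (deg f)^2.
deg(f^2) = (-5)^2 = 25

25


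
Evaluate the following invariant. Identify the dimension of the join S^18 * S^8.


Join of spheres: S^m * S^n = S^{m+n+1}.
dim = 18 + 8 + 1 = 27

27


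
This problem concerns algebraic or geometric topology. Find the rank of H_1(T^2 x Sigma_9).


pi_1(A x B) = pi_1(A) x pi_1(B); rank of abelianization = b_1.
b_1(T^2) = 2, b_1(Sigma_9) = 2*9 = 18.
b_1(product) = 2 + 18 = 20

20


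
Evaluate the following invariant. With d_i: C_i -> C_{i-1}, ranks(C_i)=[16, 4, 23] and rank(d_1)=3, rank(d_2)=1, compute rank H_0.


rank H_k = rank(ker d_k) - rank(im d_{k+1}).
rank(ker d_0) = rank(C_0) - rank(d_0) = 16 - 0 = 16.
rank(im d_{0+1}) = 3.
rank H_0 = 16 - 3 = 13

13


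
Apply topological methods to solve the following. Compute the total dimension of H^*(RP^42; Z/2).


H^k(RP^42; Z/2) = Z/2 for each 0 <= k <= 42.
Total dimension = 42 + 1 = 43

43


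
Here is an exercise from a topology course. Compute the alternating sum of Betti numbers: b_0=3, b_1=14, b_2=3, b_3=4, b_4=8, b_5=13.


chi = sum_k (-1)^k b_k.
= (3) + (-14) + (3) + (-4) + (8) + (-13)
= -17

-17


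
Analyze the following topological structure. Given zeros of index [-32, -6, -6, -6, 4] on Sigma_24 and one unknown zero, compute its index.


Poincare-Hopf: sum of indices = chi(M).
chi(Sigma_24) = 2 - 2*24 = -46.
Sum of known indices = -46.
x = chi - (sum known) = -46 - (-46) = 0

0


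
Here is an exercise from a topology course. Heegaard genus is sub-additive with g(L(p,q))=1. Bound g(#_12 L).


Heegaard genus satisfies g(A#B) <= g(A) + g(B).
Each lens space has g = 1.
Upper bound: 12 * 1 = 12

12


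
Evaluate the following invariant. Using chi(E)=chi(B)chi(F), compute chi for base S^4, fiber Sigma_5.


chi(S^4) = 2 (n even), chi(Sigma_5) = 2 - 2*5 = -8.
chi(E) = 2 * (-8) = -16

-16


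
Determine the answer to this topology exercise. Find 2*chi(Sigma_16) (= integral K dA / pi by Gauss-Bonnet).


Gauss-Bonnet: integral K dA = 2*pi*chi(M).
chi(Sigma_16) = 2 - 2*16 = -30.
(integral K dA)/pi = 2*chi = 2*(-30) = -60

-60


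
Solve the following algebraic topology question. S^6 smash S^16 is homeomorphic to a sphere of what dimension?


S^m ^ S^n = S^{m+n}.
k = 6 + 16 = 22

22


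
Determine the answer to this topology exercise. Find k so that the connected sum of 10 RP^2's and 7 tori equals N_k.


Since a >= 1, the sum is non-orientable; each T^2 can be replaced by RP^2 # RP^2 (since T^2#RP^2 = 3RP^2).
Total crosscaps k = 10 + 2*7 = 24.
Check via chi: chi = 10*1 + 7*0 - (10+7-1)*2 = -22 = 2 - k = -22. Consistent.

24


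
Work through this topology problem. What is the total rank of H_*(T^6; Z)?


b_k(T^6) = C(6,k), so the sum over k is sum_k C(6,k) = 2^6.
Total = 2^6 = 64

64


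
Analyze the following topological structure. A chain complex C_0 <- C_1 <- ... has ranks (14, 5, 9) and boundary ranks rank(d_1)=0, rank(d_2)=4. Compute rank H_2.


rank H_k = rank(ker d_k) - rank(im d_{k+1}).
rank(ker d_2) = rank(C_2) - rank(d_2) = 9 - 4 = 5.
rank(im d_{2+1}) = 0.
rank H_2 = 5 - 0 = 5

5


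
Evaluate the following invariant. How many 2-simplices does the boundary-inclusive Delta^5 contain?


Delta^5 has 5+1 vertices. A 2-face is a choice of 2+1 vertices.
f_2 = C(5+1, 2+1) = C(6,3) = 20

20


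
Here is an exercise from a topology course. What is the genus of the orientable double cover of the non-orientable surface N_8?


chi(N_8) = 2 - 8 = -6.
Double cover: chi(Sigma_g) = 2 * chi(N_8) = 2*(-6) = -12.
2 - 2g = -12, so g = (2 - (-12))/2 = 14/2 = 7

7


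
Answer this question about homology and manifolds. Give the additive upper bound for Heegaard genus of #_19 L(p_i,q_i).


Heegaard genus satisfies g(A#B) <= g(A) + g(B).
Each lens space has g = 1.
Upper bound: 19 * 1 = 19

19


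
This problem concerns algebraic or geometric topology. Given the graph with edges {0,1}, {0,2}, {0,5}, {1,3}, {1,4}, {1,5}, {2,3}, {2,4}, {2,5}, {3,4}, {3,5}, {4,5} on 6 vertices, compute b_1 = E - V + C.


b_1 = E - V + (number of components).
E = 12, V = 6, components = 1.
b_1 = 12 - 6 + 1 = 7

7


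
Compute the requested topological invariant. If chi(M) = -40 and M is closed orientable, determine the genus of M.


chi = 2 - 2g for closed orientable surfaces.
-40 = 2 - 2g
2g = 2 - (-40) = 42
g = 21

21


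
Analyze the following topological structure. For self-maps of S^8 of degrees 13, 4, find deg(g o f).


Degree is multiplicative under composition: deg(g o f) = deg(g) * deg(f).
= 4 * 13 = 52

52


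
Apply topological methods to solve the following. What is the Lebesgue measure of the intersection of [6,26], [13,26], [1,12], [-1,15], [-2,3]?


Intersection = [max(a_i), min(b_i)] = [13, 3].
Since 13 > 3, the intersection is empty.
Length = 0

0


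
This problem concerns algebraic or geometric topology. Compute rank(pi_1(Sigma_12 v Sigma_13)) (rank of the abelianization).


For a wedge: H_1(A v B) = H_1(A) + H_1(B).
b_1(Sigma_12) = 24, b_1(Sigma_13) = 26.
b_1 = 24 + 26 = 50

50


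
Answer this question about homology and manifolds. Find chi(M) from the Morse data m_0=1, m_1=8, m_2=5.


Morse theory: chi(M) = sum_k (-1)^k m_k where m_k = #(index-k critical points).
= (1) + (-8) + (5) = -2

-2


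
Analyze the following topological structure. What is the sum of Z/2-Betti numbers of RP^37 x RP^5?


dim H^*(RP^n; Z/2) = n+1 (one Z/2 in each degree 0..n).
Total Betti number is multiplicative.
Total = (37+1) * (5+1) = 38 * 6 = 228

228


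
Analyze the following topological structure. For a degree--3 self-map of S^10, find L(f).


On S^10: L(f) = tr(f_0*) + (-1)^10 tr(f_10*) = 1 + (-1)^10 * deg(f).
L(f) = 1 + (-1)^10 * -3 = 1 + -3 = -2

-2


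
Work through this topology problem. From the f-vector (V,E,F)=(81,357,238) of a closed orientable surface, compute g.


chi = V - E + F = 81 - 357 + 238 = -38
For orientable closed surface: chi = 2 - 2g, so g = (2 - chi)/2.
g = (2 - (-38)) / 2 = 40 / 2 = 20

20


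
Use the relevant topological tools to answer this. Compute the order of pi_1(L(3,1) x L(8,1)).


pi_1(X x Y) = pi_1(X) x pi_1(Y).
pi_1(L(3,1)) = Z/3, pi_1(L(8,1)) = Z/8.
|Z/3 x Z/8| = 3 * 8 = 24

24


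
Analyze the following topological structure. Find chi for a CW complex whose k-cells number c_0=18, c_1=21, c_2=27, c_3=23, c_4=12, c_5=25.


chi = sum_k (-1)^k c_k.
= (-1)^0*18 + (-1)^1*21 + (-1)^2*27 + (-1)^3*23 + (-1)^4*12 + (-1)^5*25
= (18) + (-21) + (27) + (-23) + (12) + (-25)
= -12

-12


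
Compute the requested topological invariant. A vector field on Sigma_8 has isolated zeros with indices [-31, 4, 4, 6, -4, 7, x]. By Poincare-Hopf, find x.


Poincare-Hopf: sum of indices = chi(M).
chi(Sigma_8) = 2 - 2*8 = -14.
Sum of known indices = -14.
x = chi - (sum known) = -14 - (-14) = 0

0


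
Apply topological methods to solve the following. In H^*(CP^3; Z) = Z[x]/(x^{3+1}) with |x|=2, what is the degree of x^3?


|x| = 2 in H^*(CP^n).
|x^3| = 3 * |x| = 3 * 2 = 6

6


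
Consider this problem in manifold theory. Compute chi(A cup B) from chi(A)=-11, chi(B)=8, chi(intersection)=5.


chi(A cup B) = chi(A) + chi(B) - chi(A cap B)
= -11 + (8) - (5)
= -8

-8


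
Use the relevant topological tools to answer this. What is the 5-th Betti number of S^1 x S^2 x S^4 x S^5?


Each S^d has Poincare polynomial 1 + t^d.
The product S^1 x S^2 x S^4 x S^5 has Poincare polynomial prod(1+t^d_i).
Expanding: b_0=1, b_1=1, b_2=1, b_3=1, b_4=1, b_5=2, b_6=2, b_7=2, b_8=1, b_9=1, b_10=1, b_11=1, b_12=1.
b_5 = 2

2


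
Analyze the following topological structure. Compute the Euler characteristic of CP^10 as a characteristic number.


For any closed oriented manifold, <e(TM),[M]> = chi(M).
chi(CP^10) = 10+1 = 11

11


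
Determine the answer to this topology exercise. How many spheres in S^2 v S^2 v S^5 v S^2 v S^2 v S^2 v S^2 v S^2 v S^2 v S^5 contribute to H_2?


For a wedge of spheres, H_k (k>0) is free on one generator per sphere of dimension k.
Spheres of dimension 2: count = 8.
b_2 = 8

8


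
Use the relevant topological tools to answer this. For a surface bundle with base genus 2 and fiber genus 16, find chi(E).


For a fiber bundle F -> E -> B (with CW structure): chi(E) = chi(B) * chi(F).
chi(Sigma_2) = -2, chi(Sigma_16) = -30.
chi(E) = (-2) * (-30) = 60

60


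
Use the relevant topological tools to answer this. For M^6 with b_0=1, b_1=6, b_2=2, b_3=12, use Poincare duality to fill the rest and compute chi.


By Poincare duality b_k = b_{6-k}, so full Betti numbers: b_0=1, b_1=6, b_2=2, b_3=12, b_4=2, b_5=6, b_6=1.
chi = sum (-1)^k b_k = -18

-18


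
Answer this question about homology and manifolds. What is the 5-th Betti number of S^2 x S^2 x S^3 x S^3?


Each S^d has Poincare polynomial 1 + t^d.
The product S^2 x S^2 x S^3 x S^3 has Poincare polynomial prod(1+t^d_i).
Expanding: b_0=1, b_2=2, b_3=2, b_4=1, b_5=4, b_6=1, b_7=2, b_8=2, b_10=1.
b_5 = 4

4


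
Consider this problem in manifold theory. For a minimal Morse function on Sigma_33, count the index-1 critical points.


A perfect Morse function has m_k = b_k.
For Sigma_33: b_0=1, b_1=2g=66, b_2=1.
Saddles m_1 = 2g = 66

66


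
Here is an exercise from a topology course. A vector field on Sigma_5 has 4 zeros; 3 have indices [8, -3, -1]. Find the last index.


Poincare-Hopf: sum of indices = chi(M).
chi(Sigma_5) = 2 - 2*5 = -8.
Sum of known indices = 4.
x = chi - (sum known) = -8 - (4) = -12

-12


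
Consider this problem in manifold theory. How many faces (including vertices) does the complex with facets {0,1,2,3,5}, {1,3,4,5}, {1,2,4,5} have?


Each maximal simplex on m vertices has 2^m - 1 nonempty faces.
Take the union (dedupe shared faces).
Total distinct faces = 43

43


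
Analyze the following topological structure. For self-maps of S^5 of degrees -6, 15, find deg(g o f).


Degree is multiplicative under composition: deg(g o f) = deg(g) * deg(f).
= 15 * -6 = -90

-90


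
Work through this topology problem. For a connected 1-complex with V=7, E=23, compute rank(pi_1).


For a connected graph: rank(pi_1) = b_1 = E - V + 1 = 1 - chi.
chi = V - E = 7 - 23 = -16.
rank = 1 - (-16) = 23 - 7 + 1 = 17

17


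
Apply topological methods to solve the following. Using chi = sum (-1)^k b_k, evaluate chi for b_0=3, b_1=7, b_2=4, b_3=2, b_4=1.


chi = sum_k (-1)^k b_k.
= (3) + (-7) + (4) + (-2) + (1)
= -1

-1


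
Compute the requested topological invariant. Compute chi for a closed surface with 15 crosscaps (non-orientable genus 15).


For a non-orientable closed surface with k crosscaps: chi = 2 - k.
Here k = 15.
chi = 2 - 15 = -13

-13


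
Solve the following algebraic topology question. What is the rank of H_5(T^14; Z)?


By the Kunneth formula, b_k(T^n) = C(n,k).
b_5(T^14) = C(14,5).
C(14,5) = 14!/(5!*9!) = 2002

2002


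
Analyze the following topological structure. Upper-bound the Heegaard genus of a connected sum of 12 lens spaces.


Heegaard genus satisfies g(A#B) <= g(A) + g(B).
Each lens space has g = 1.
Upper bound: 12 * 1 = 12

12


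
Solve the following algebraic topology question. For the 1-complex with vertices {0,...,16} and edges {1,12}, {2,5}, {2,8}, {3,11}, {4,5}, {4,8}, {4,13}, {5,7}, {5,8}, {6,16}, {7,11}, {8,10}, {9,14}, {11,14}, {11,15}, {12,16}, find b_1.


b_1 = E - V + (number of components).
E = 16, V = 17, components = 3.
b_1 = 16 - 17 + 3 = 2

2


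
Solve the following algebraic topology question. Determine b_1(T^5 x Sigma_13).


pi_1(A x B) = pi_1(A) x pi_1(B); rank of abelianization = b_1.
b_1(T^5) = 5, b_1(Sigma_13) = 2*13 = 26.
b_1(product) = 5 + 26 = 31

31


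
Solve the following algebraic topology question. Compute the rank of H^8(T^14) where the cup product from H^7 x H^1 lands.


Cup product: H^p x H^q -> H^{p+q}; here p+q = 7+1 = 8.
rank H^k(T^n) = C(n,k).
C(14,8) = 3003

3003


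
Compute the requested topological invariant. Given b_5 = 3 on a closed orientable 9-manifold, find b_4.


Poincare duality for closed orientable n-manifolds: b_k = b_{n-k}.
Here n = 9, so b_4 = b_5 = 3

3


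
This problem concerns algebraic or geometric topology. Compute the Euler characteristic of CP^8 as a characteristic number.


For any closed oriented manifold, <e(TM),[M]> = chi(M).
chi(CP^8) = 8+1 = 9

9


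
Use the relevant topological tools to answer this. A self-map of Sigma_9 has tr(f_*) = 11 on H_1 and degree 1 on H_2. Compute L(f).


L(f) = tr(f_0*) - tr(f_1*) + tr(f_2*).
= 1 - (11) + (1)
= -9

-9


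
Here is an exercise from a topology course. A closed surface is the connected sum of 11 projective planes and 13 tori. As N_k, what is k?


Since a >= 1, the sum is non-orientable; each T^2 can be replaced by RP^2 # RP^2 (since T^2#RP^2 = 3RP^2).
Total crosscaps k = 11 + 2*13 = 37.
Check via chi: chi = 11*1 + 13*0 - (11+13-1)*2 = -35 = 2 - k = -35. Consistent.

37


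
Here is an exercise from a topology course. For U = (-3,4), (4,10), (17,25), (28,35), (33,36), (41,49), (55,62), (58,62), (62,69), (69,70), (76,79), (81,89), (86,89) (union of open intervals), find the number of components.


Sort and merge overlapping open intervals.
Merged: (-3,4), (4,10), (17,25), (28,36), (41,49), (55,62), (62,69), (69,70), (76,79), (81,89).
Number of components = 10

10


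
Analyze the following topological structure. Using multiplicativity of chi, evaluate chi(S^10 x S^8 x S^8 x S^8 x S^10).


chi is multiplicative: chi(X x Y) = chi(X) chi(Y).
Each even-dim sphere has chi = 2. There are 5 factors.
chi = 2^5 = 32

32


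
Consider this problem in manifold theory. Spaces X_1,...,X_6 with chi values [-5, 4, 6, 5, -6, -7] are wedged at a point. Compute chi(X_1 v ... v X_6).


chi(A v B) = chi(A) + chi(B) - 1 (one point identified).
For 6 spaces: chi = (sum chi_i) - (6 - 1).
sum = -3; chi = -3 - 5 = -8

-8


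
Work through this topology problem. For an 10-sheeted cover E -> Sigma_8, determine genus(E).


For an n-sheeted cover: chi(E) = n * chi(B).
chi(Sigma_8) = 2 - 2*8 = -14.
chi(E) = 10 * (-14) = -140.
genus(E) = (2 - chi(E))/2 = (2 - (-140))/2 = 142/2 = 71

71


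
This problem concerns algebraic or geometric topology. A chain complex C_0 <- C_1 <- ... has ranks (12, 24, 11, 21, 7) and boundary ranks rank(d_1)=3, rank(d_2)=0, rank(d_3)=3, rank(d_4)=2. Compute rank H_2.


rank H_k = rank(ker d_k) - rank(im d_{k+1}).
rank(ker d_2) = rank(C_2) - rank(d_2) = 11 - 0 = 11.
rank(im d_{2+1}) = 3.
rank H_2 = 11 - 3 = 8

8


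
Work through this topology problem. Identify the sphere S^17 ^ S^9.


S^m ^ S^n = S^{m+n}.
k = 17 + 9 = 26

26


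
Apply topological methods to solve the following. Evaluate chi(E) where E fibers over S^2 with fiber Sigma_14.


chi(S^2) = 2 (n even), chi(Sigma_14) = 2 - 2*14 = -26.
chi(E) = 2 * (-26) = -52

-52


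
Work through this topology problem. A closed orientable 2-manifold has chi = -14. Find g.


chi = 2 - 2g for closed orientable surfaces.
-14 = 2 - 2g
2g = 2 - (-14) = 16
g = 8

8


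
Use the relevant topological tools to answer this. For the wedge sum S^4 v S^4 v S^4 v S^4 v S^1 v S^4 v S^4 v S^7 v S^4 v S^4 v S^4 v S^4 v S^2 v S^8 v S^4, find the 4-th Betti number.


For a wedge of spheres, H_k (k>0) is free on one generator per sphere of dimension k.
Spheres of dimension 4: count = 11.
b_4 = 11

11


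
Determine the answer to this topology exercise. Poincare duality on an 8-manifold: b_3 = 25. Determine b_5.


Poincare duality for closed orientable n-manifolds: b_k = b_{n-k}.
Here n = 8, so b_5 = b_3 = 25

25


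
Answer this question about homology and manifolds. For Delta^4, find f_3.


Delta^4 has 4+1 vertices. A 3-face is a choice of 3+1 vertices.
f_3 = C(4+1, 3+1) = C(5,4) = 5

5


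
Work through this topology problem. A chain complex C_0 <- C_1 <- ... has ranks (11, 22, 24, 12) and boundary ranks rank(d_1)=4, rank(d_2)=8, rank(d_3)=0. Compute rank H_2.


rank H_k = rank(ker d_k) - rank(im d_{k+1}).
rank(ker d_2) = rank(C_2) - rank(d_2) = 24 - 8 = 16.
rank(im d_{2+1}) = 0.
rank H_2 = 16 - 0 = 16

16


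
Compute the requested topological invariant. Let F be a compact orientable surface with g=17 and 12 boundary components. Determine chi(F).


For a compact orientable surface with genus g and b boundary components: chi = 2 - 2g - b.
chi = 2 - 2*17 - 12 = 2 - 34 - 12 = -44

-44


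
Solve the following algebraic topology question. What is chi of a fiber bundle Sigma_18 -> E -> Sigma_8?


For a fiber bundle F -> E -> B (with CW structure): chi(E) = chi(B) * chi(F).
chi(Sigma_8) = -14, chi(Sigma_18) = -34.
chi(E) = (-14) * (-34) = 476

476


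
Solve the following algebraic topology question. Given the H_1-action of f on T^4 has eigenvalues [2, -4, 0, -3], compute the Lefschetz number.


For a torus self-map: L(f) = det(I - A) where A acts on H_1.
L(f) = (1-2) * (1--4) * (1-0) * (1--3) = -1 * 5 * 1 * 4 = -20

-20
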